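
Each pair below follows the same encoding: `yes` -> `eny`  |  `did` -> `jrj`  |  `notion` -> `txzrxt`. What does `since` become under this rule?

The shift depends on letter class: consonant y→e is +6, but vowel e→n is +9. The rule splits by letter class: vowels +9, consonants +6.
On since: s(cons)+6=y, i(vowel)+9=r, n(cons)+6=t, c(cons)+6=i, e(vowel)+9=n.

yrtin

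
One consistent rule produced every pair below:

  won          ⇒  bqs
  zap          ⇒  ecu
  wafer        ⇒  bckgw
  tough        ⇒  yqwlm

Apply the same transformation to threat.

ymwgcy

Vowels shift forward by 2 and consonants shift forward by 5.
For threat: t(cons)+5=y, h(cons)+5=m, r(cons)+5=w, e(vowel)+2=g, a(vowel)+2=c, t(cons)+5=y.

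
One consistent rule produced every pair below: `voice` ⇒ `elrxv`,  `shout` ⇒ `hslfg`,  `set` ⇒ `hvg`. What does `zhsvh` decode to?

ashes

Each pair mirrors across the alphabet (v↔e, o↔l, i↔r): positions sum to 25. This is the alphabet-reversal cipher (Atbash): a becomes z, b becomes y, etc.
Decoding zhsvh: z↔a, h↔s, s↔h, v↔e, h↔s.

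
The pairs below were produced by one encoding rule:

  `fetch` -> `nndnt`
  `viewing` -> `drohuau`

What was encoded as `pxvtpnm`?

In fetch: f→n is +8, e→n is +9, t→d is +10, c→n is +11 — the shift increases by 1 each position. Letter i (0-indexed) is shifted by i+8, so successive shifts are 8, 9, 10, ….
Reversing it on pxvtpnm: p−8=h, x−9=o, v−10=l, t−11=i, p−12=d, n−13=a, m−14=y.

holiday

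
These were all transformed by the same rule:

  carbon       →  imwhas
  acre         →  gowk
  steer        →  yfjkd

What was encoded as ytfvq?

shape

Shifts by position in carbon: pos 0: c→i (+6), pos 1: a→m (+12), pos 2: r→w (+5), pos 3: b→h (+6), pos 4: o→a (+12), pos 5: n→s (+5) — repeating every 3. The shifts repeat in a cycle of length 3: positions 0,1,… shift by +6, +12, +5, then the pattern repeats.
Reversing it on ytfvq: y−6=s, t−12=h, f−5=a, v−6=p, q−12=e.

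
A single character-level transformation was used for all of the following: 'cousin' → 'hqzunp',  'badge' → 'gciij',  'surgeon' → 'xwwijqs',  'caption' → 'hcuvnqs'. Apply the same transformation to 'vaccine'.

The shifts repeat in a cycle of length 2: positions 0,1,… shift by +5, +2, then the pattern repeats.
Applying it to vaccine: v+5=a, a+2=c, c+5=h, c+2=e, i+5=n, n+2=p, e+5=j.

achenpj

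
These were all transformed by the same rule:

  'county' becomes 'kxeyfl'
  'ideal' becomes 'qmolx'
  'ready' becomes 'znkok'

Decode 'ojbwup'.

garlic

In county: c→k is +8, o→x is +9, u→e is +10, n→y is +11 — the shift increases by 1 each position. Each letter shifts forward by (position + 8), i.e. 8, 9, 10, … — the shift grows by one for each successive letter.
Decoding ojbwup: o−8=g, j−9=a, b−10=r, w−11=l, u−12=i, p−13=c.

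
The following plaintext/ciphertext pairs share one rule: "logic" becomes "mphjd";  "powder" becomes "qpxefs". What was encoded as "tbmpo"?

Compare letters: l→m is +1, o→p is +1, g→h is +1 — a constant shift. It's a constant shift of +1 (ROT1).
Decoding tbmpo: t−1=s, b−1=a, m−1=l, p−1=o, o−1=n.

salon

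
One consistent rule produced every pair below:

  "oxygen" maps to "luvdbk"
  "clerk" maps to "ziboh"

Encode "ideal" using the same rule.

fabxi

Compare letters: o→l is +23, x→u is +23, y→v is +23 — a constant shift. Each letter is shifted forward by 23 in the alphabet (a Caesar shift of +23).
Applying it to ideal: i+23=f, d+23=a, e+23=b, a+23=x, l+23=i.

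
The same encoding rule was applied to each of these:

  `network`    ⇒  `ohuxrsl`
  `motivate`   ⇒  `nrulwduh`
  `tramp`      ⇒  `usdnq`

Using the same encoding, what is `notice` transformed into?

Two shifts are in play — +3 for a/e/i/o/u, +1 for every other letter.
On notice: n(cons)+1=o, o(vowel)+3=r, t(cons)+1=u, i(vowel)+3=l, c(cons)+1=d, e(vowel)+3=h.

oruldh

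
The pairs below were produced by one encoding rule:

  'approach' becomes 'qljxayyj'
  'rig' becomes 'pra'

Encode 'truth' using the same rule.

The output letters match the input read backwards, each shifted +9: approach reversed is hcaorppa. The word is reversed, then every letter is shifted forward by 9.
Applying it to truth: reverse → hturt; then shift: h+9=q, t+9=c, u+9=d, r+9=a, t+9=c.

qcdac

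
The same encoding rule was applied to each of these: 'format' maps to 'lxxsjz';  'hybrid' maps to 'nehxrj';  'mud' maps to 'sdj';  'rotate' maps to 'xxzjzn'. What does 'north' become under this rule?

txxzn

The shift depends on letter class: consonant f→l is +6, but vowel o→x is +9. Vowels shift forward by 9 and consonants shift forward by 6.
For north: n(cons)+6=t, o(vowel)+9=x, r(cons)+6=x, t(cons)+6=z, h(cons)+6=n.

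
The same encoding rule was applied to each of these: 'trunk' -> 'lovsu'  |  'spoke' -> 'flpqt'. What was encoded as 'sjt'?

sir

The word is reversed, then every letter is shifted forward by 1.
Undoing it on sjt: shift back: s−1=r, j−1=i, t−1=s → ris; then reverse → sir.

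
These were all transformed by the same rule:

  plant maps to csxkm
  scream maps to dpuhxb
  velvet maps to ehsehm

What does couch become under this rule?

p(15)→c(2) and l(11)→s(18) fit y≡9x+23 (mod 26); the inverse of 9 mod 26 is 3. Treating letters as 0–25, the rule is x ↦ 9x + 23 (mod 26).
Applying it to couch: c(2)→9·2+23≡15=p; o(14)→9·14+23≡19=t; u(20)→9·20+23≡21=v; c(2)→9·2+23≡15=p; h(7)→9·7+23≡8=i (all mod 26).

ptvpi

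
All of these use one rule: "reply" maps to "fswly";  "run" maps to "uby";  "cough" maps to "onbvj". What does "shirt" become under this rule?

Read the word backwards and shift each letter +7.
On shirt: reverse → trihs; then shift: t+7=a, r+7=y, i+7=p, h+7=o, s+7=z.

aypoz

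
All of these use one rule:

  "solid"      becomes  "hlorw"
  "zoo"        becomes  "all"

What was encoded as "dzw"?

wad

Each pair mirrors across the alphabet (s↔h, o↔l, l↔o): positions sum to 25. Letters are reflected about the middle of the alphabet (position → 25−position): Atbash.
Undoing it on dzw: d↔w, z↔a, w↔d.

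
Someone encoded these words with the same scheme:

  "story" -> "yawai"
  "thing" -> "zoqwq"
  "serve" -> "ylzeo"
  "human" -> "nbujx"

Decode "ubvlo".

ounce

In story: s→y is +6, t→a is +7, o→w is +8, r→a is +9 — the shift increases by 1 each position. Letter i (0-indexed) is shifted by i+6, so successive shifts are 6, 7, 8, ….
Reversing it on ubvlo: u−6=o, b−7=u, v−8=n, l−9=c, o−10=e.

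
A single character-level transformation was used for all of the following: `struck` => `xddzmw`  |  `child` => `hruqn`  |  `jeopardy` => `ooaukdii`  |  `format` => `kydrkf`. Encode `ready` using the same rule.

Shifts by position in struck: pos 0: s→x (+5), pos 1: t→d (+10), pos 2: r→d (+12), pos 3: u→z (+5), pos 4: c→m (+10), pos 5: k→w (+12) — repeating every 3. The shifts repeat in a cycle of length 3: positions 0,1,… shift by +5, +10, +12, then the pattern repeats.
For ready: r+5=w, e+10=o, a+12=m, d+5=i, y+10=i.

womii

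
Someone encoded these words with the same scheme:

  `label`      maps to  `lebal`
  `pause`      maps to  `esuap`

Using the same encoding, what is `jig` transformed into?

gij

The output letters match the input read backwards: label reversed is lebal. It's just the letters in reverse order.
Applying it to jig: reverse → gij.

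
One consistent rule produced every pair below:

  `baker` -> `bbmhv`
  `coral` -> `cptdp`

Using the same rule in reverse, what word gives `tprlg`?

The shift increases by 1 at each position, starting from +0: 0, 1, 2, ….
Decoding tprlg: t−0=t, p−1=o, r−2=p, l−3=i, g−4=c.

topic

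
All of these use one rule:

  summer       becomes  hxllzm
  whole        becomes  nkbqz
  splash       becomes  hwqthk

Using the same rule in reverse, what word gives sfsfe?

s(18)→h(7) and u(20)→x(23) fit y≡21x+19 (mod 26); the inverse of 21 mod 26 is 5. Treating letters as 0–25, the rule is x ↦ 21x + 19 (mod 26).
Undoing it on sfsfe: s(18)→5·(18−19)≡21=v; f(5)→5·(5−19)≡8=i; s(18)→5·(18−19)≡21=v; f(5)→5·(5−19)≡8=i; e(4)→5·(4−19)≡3=d (all mod 26).

vivid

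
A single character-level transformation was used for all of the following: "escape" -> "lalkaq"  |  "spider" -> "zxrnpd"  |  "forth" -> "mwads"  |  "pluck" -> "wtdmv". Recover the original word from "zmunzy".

seldom

Letter i (0-indexed) is shifted by i+7, so successive shifts are 7, 8, 9, ….
Decoding zmunzy: z−7=s, m−8=e, u−9=l, n−10=d, z−11=o, y−12=m.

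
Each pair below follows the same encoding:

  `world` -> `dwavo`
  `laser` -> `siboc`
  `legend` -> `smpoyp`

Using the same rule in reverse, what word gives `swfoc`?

lower

Each letter shifts forward by (position + 7), i.e. 7, 8, 9, … — the shift grows by one for each successive letter.
Decoding swfoc: s−7=l, w−8=o, f−9=w, o−10=e, c−11=r.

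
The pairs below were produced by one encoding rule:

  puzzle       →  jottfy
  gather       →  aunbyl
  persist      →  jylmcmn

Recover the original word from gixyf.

model

Compare letters: p→j is +20, u→o is +20, z→t is +20 — a constant shift. It's a constant shift of +20 (ROT20).
Decoding gixyf: g−20=m, i−20=o, x−20=d, y−20=e, f−20=l.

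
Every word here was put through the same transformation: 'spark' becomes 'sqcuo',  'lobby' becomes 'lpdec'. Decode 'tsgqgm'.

trench

The shift increases by 1 at each position, starting from +0: 0, 1, 2, ….
Reversing it on tsgqgm: t−0=t, s−1=r, g−2=e, q−3=n, g−4=c, m−5=h.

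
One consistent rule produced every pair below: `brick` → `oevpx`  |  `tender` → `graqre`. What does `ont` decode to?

Compare letters: b→o is +13, r→e is +13, i→v is +13 — a constant shift. This is a Caesar cipher with shift 13.
Decoding ont: o−13=b, n−13=a, t−13=g.

bag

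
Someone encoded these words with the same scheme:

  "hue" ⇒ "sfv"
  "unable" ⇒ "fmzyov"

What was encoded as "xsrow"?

child

Each pair mirrors across the alphabet (h↔s, u↔f, e↔v): positions sum to 25. Each letter is replaced by its mirror in the alphabet: a↔z, b↔y, c↔x, and so on (the Atbash cipher).
Decoding xsrow: x↔c, s↔h, r↔i, o↔l, w↔d.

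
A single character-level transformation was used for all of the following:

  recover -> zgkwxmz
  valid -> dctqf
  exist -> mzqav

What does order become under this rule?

wtlmt

Shifts by position in recover: pos 0: r→z (+8), pos 1: e→g (+2), pos 2: c→k (+8), pos 3: o→w (+8), pos 4: v→x (+2), pos 5: e→m (+8) — repeating every 3. The shifts repeat in a cycle of length 3: positions 0,1,… shift by +8, +2, +8, then the pattern repeats.
Applying it to order: o+8=w, r+2=t, d+8=l, e+8=m, r+2=t.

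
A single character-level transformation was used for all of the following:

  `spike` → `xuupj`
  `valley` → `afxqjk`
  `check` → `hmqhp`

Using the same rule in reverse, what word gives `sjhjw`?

Shifts by position in spike: pos 0: s→x (+5), pos 1: p→u (+5), pos 2: i→u (+12), pos 3: k→p (+5), pos 4: e→j (+5) — repeating every 3. The shifts repeat in a cycle of length 3: positions 0,1,… shift by +5, +5, +12, then the pattern repeats.
Undoing it on sjhjw: s−5=n, j−5=e, h−12=v, j−5=e, w−5=r.

never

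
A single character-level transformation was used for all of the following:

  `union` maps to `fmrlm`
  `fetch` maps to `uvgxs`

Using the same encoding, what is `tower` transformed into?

gldvi

Each pair mirrors across the alphabet (u↔f, n↔m, i↔r): positions sum to 25. Each letter is replaced by its mirror in the alphabet: a↔z, b↔y, c↔x, and so on (the Atbash cipher).
On tower: t↔g, o↔l, w↔d, e↔v, r↔i.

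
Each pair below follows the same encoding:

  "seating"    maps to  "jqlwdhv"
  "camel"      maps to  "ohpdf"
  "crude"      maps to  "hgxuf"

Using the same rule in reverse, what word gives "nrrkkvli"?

The word is reversed, then every letter is shifted forward by 3.
Undoing it on nrrkkvli: shift back: n−3=k, r−3=o, r−3=o, k−3=h, k−3=h, v−3=s, l−3=i, i−3=f → koohhsif; then reverse → fishhook.

fishhook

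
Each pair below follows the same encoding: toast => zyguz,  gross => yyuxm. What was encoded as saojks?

medium

The output letters match the input read backwards, each shifted +6: toast reversed is tsaot. The word is reversed, then every letter is shifted forward by 6.
Reversing it on saojks: shift back: s−6=m, a−6=u, o−6=i, j−6=d, k−6=e, s−6=m → muidem; then reverse → medium.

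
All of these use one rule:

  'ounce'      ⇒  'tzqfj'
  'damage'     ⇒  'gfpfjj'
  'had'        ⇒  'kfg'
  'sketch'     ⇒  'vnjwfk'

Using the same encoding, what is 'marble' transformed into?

The shift depends on letter class: consonant n→q is +3, but vowel o→t is +5. Vowels shift forward by 5 and consonants shift forward by 3.
On marble: m(cons)+3=p, a(vowel)+5=f, r(cons)+3=u, b(cons)+3=e, l(cons)+3=o, e(vowel)+5=j.

pfueoj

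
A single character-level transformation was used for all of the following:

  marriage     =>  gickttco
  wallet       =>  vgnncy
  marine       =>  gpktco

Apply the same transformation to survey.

agxtwu

The output letters match the input read backwards, each shifted +2: marriage reversed is egairram. The word is reversed, then every letter is shifted forward by 2.
For survey: reverse → yevrus; then shift: y+2=a, e+2=g, v+2=x, r+2=t, u+2=w, s+2=u.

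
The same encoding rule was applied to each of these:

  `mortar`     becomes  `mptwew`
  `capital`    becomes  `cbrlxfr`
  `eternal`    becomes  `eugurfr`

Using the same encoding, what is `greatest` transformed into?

In mortar: m→m is +0, o→p is +1, r→t is +2, t→w is +3 — the shift increases by 1 each position. Letter i (0-indexed) is shifted by i+0, so successive shifts are 0, 1, 2, ….
Applying it to greatest: g+0=g, r+1=s, e+2=g, a+3=d, t+4=x, e+5=j, s+6=y, t+7=a.

gsgdxjya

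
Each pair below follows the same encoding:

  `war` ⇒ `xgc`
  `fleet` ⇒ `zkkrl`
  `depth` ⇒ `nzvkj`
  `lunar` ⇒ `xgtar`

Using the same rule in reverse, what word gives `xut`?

nor

The output letters match the input read backwards, each shifted +6: war reversed is raw. The word is reversed, then every letter is shifted forward by 6.
Decoding xut: shift back: x−6=r, u−6=o, t−6=n → ron; then reverse → nor.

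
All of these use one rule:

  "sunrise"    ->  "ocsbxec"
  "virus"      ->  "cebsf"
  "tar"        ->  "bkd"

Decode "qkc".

The word is reversed, then every letter is shifted forward by 10.
Undoing it on qkc: shift back: q−10=g, k−10=a, c−10=s → gas; then reverse → sag.

sag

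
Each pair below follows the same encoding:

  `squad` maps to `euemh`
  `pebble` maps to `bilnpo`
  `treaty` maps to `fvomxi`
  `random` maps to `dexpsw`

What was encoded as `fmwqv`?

Shifts by position in squad: pos 0: s→e (+12), pos 1: q→u (+4), pos 2: u→e (+10), pos 3: a→m (+12), pos 4: d→h (+4) — repeating every 3. It's a Vigenère-style cipher with numeric key [12,4,10]: position i shifts by key[i mod 3].
Decoding fmwqv: f−12=t, m−4=i, w−10=m, q−12=e, v−4=r.

timer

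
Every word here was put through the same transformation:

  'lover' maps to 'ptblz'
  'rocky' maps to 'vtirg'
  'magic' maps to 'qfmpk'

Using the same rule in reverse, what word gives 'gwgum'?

In lover: l→p is +4, o→t is +5, v→b is +6, e→l is +7 — the shift increases by 1 each position. The shift increases by 1 at each position, starting from +4: 4, 5, 6, ….
Decoding gwgum: g−4=c, w−5=r, g−6=a, u−7=n, m−8=e.

crane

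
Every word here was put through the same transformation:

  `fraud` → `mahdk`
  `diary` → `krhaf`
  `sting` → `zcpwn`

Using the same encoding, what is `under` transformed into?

Shifts by position in fraud: pos 0: f→m (+7), pos 1: r→a (+9), pos 2: a→h (+7), pos 3: u→d (+9) — repeating every 2. It's a Vigenère-style cipher with numeric key [7,9]: position i shifts by key[i mod 2].
Applying it to under: u+7=b, n+9=w, d+7=k, e+9=n, r+7=y.

bwkny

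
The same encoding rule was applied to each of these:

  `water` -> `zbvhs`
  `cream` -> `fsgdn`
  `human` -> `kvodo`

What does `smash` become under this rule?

The shifts repeat in a cycle of length 3: positions 0,1,… shift by +3, +1, +2, then the pattern repeats.
Applying it to smash: s+3=v, m+1=n, a+2=c, s+3=v, h+1=i.

vncvi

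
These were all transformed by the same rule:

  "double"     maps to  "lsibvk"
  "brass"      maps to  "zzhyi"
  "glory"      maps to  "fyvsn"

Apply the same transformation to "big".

The output letters match the input read backwards, each shifted +7: double reversed is elbuod. Two steps: reverse the string, then apply a Caesar shift of +7.
For big: reverse → gib; then shift: g+7=n, i+7=p, b+7=i.

npi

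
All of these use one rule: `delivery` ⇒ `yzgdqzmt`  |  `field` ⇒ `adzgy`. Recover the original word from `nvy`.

sad

Compare letters: d→y is +21, e→z is +21, l→g is +21 — a constant shift. Each letter is shifted forward by 21 in the alphabet (a Caesar shift of +21).
Undoing it on nvy: n−21=s, v−21=a, y−21=d.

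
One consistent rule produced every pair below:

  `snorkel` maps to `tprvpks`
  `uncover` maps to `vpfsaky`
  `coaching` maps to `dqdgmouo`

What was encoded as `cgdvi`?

In snorkel: s→t is +1, n→p is +2, o→r is +3, r→v is +4 — the shift increases by 1 each position. The shift increases by 1 at each position, starting from +1: 1, 2, 3, ….
Undoing it on cgdvi: c−1=b, g−2=e, d−3=a, v−4=r, i−5=d.

beard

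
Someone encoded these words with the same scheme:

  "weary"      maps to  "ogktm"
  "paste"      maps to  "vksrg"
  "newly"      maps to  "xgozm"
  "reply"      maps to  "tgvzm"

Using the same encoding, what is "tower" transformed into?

w(22)→o(14) and e(4)→g(6) fit y≡25x+10 (mod 26); the inverse of 25 mod 26 is 25. Each letter's alphabet position (a=0..z=25) is mapped through 25·x+10 mod 26 — an affine cipher.
Applying it to tower: t(19)→25·19+10≡17=r; o(14)→25·14+10≡22=w; w(22)→25·22+10≡14=o; e(4)→25·4+10≡6=g; r(17)→25·17+10≡19=t (all mod 26).

rwogt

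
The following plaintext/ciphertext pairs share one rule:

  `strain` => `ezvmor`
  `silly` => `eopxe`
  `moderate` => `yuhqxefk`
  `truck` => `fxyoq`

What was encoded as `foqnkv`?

Shifts by position in strain: pos 0: s→e (+12), pos 1: t→z (+6), pos 2: r→v (+4), pos 3: a→m (+12), pos 4: i→o (+6), pos 5: n→r (+4) — repeating every 3. It's a Vigenère-style cipher with numeric key [12,6,4]: position i shifts by key[i mod 3].
Undoing it on foqnkv: f−12=t, o−6=i, q−4=m, n−12=b, k−6=e, v−4=r.

timber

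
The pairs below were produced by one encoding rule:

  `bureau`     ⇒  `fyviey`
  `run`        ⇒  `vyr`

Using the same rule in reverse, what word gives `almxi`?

white

Each letter is shifted forward by 4 in the alphabet (a Caesar shift of +4).
Reversing it on almxi: a−4=w, l−4=h, m−4=i, x−4=t, i−4=e.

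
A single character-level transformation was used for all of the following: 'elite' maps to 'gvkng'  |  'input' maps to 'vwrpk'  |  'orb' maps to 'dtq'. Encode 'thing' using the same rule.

ipkjv

The output letters match the input read backwards, each shifted +2: elite reversed is etile. The word is reversed, then every letter is shifted forward by 2.
Applying it to thing: reverse → gniht; then shift: g+2=i, n+2=p, i+2=k, h+2=j, t+2=v.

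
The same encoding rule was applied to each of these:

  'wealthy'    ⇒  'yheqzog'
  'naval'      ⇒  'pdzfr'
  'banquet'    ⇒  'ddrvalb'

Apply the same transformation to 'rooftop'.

In wealthy: w→y is +2, e→h is +3, a→e is +4, l→q is +5 — the shift increases by 1 each position. Letter i (0-indexed) is shifted by i+2, so successive shifts are 2, 3, 4, ….
For rooftop: r+2=t, o+3=r, o+4=s, f+5=k, t+6=z, o+7=v, p+8=x.

trskzvx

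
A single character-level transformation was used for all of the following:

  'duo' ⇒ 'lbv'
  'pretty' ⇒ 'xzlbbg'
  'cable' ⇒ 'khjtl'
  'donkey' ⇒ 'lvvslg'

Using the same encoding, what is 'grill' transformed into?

ozptt

The shift depends on letter class: consonant d→l is +8, but vowel u→b is +7. The rule splits by letter class: vowels +7, consonants +8.
For grill: g(cons)+8=o, r(cons)+8=z, i(vowel)+7=p, l(cons)+8=t, l(cons)+8=t.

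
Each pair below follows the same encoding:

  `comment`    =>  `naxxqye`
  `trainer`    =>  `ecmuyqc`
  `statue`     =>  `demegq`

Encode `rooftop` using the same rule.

caaqeaa

The shift depends on letter class: consonant c→n is +11, but vowel o→a is +12. Vowels shift forward by 12 and consonants shift forward by 11.
Applying it to rooftop: r(cons)+11=c, o(vowel)+12=a, o(vowel)+12=a, f(cons)+11=q, t(cons)+11=e, o(vowel)+12=a, p(cons)+11=a.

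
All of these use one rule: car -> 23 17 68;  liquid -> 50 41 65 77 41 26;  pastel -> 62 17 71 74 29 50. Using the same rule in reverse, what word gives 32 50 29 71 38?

flesh

The formula is n = 3×(alphabet index, a=1) + 14.
Reversing it on 32 50 29 71 38: 32→(32−14)÷3=6=f, 50→(50−14)÷3=12=l, 29→(29−14)÷3=5=e, 71→(71−14)÷3=19=s, 38→(38−14)÷3=8=h.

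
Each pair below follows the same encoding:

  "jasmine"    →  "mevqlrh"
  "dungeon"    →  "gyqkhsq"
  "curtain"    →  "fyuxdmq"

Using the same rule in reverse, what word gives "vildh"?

Shifts by position in jasmine: pos 0: j→m (+3), pos 1: a→e (+4), pos 2: s→v (+3), pos 3: m→q (+4) — repeating every 2. A repeating key of period 2 is used — shifts +3, +4 over and over.
Decoding vildh: v−3=s, i−4=e, l−3=i, d−4=z, h−3=e.

seize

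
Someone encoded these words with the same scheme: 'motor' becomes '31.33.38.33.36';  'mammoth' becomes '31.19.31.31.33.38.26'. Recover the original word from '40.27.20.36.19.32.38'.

vibrant

m is letter #13 and maps to 31: an offset of 18. Letters become their 1-based position plus 18 (so a→19, b→20, …).
Reversing it on 40.27.20.36.19.32.38: 40→(40−18)÷1=22=v, 27→(27−18)÷1=9=i, 20→(20−18)÷1=2=b, 36→(36−18)÷1=18=r, 19→(19−18)÷1=1=a, 32→(32−18)÷1=14=n, 38→(38−18)÷1=20=t.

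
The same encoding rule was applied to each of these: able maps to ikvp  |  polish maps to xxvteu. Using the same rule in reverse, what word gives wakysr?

In able: a→i is +8, b→k is +9, l→v is +10, e→p is +11 — the shift increases by 1 each position. Letter i (0-indexed) is shifted by i+8, so successive shifts are 8, 9, 10, ….
Decoding wakysr: w−8=o, a−9=r, k−10=a, y−11=n, s−12=g, r−13=e.

orange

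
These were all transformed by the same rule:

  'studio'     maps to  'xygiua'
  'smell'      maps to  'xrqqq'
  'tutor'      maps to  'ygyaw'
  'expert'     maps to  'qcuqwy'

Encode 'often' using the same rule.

The shift depends on letter class: consonant s→x is +5, but vowel u→g is +12. The rule splits by letter class: vowels +12, consonants +5.
Applying it to often: o(vowel)+12=a, f(cons)+5=k, t(cons)+5=y, e(vowel)+12=q, n(cons)+5=s.

akyqs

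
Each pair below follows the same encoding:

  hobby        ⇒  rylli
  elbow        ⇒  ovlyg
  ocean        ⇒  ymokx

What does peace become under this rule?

Each letter is shifted forward by 10 in the alphabet (a Caesar shift of +10).
Applying it to peace: p+10=z, e+10=o, a+10=k, c+10=m, e+10=o.

zokmo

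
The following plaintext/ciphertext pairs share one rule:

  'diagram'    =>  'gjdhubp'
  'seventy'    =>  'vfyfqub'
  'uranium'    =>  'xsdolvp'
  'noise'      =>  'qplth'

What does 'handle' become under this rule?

Shifts by position in diagram: pos 0: d→g (+3), pos 1: i→j (+1), pos 2: a→d (+3), pos 3: g→h (+1) — repeating every 2. It's a Vigenère-style cipher with numeric key [3,1]: position i shifts by key[i mod 2].
On handle: h+3=k, a+1=b, n+3=q, d+1=e, l+3=o, e+1=f.

kbqeof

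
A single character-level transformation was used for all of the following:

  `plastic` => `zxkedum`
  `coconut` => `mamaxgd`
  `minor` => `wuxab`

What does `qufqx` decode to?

The shifts repeat in a cycle of length 2: positions 0,1,… shift by +10, +12, then the pattern repeats.
Reversing it on qufqx: q−10=g, u−12=i, f−10=v, q−12=e, x−10=n.

given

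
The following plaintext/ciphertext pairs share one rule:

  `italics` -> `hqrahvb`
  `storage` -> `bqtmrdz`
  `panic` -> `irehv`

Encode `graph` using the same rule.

dmris

i(8)→h(7) and t(19)→q(16) fit y≡15x+17 (mod 26); the inverse of 15 mod 26 is 7. Treating letters as 0–25, the rule is x ↦ 15x + 17 (mod 26).
On graph: g(6)→15·6+17≡3=d; r(17)→15·17+17≡12=m; a(0)→15·0+17≡17=r; p(15)→15·15+17≡8=i; h(7)→15·7+17≡18=s (all mod 26).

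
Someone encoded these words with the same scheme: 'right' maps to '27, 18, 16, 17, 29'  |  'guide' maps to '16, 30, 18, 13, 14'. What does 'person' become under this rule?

r is letter #18 and maps to 27: an offset of 9. Each letter is replaced by its alphabet position (a=1..z=26) + 9.
For person: p=16→25, e=5→14, r=18→27, s=19→28, o=15→24, n=14→23.

25, 14, 27, 28, 24, 23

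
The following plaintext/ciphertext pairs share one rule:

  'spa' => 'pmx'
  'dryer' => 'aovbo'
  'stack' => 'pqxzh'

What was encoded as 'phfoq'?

Compare letters: s→p is +23, p→m is +23, a→x is +23 — a constant shift. Each letter is shifted forward by 23 in the alphabet (a Caesar shift of +23).
Undoing it on phfoq: p−23=s, h−23=k, f−23=i, o−23=r, q−23=t.

skirt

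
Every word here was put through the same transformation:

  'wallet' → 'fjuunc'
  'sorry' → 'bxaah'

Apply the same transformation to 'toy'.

Compare letters: w→f is +9, a→j is +9, l→u is +9 — a constant shift. It's a constant shift of +9 (ROT9).
For toy: t+9=c, o+9=x, y+9=h.

cxh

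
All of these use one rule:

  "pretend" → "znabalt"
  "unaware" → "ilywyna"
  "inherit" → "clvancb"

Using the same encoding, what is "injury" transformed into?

p(15)→z(25) and r(17)→n(13) fit y≡7x+24 (mod 26); the inverse of 7 mod 26 is 15. This is an affine cipher: with a=0,…,z=25, each position x becomes (7x+24) mod 26.
For injury: i(8)→7·8+24≡2=c; n(13)→7·13+24≡11=l; j(9)→7·9+24≡9=j; u(20)→7·20+24≡8=i; r(17)→7·17+24≡13=n; y(24)→7·24+24≡10=k (all mod 26).

cljink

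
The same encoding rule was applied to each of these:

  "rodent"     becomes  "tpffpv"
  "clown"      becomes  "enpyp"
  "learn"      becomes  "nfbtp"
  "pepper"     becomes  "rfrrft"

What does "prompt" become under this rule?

The shift depends on letter class: consonant r→t is +2, but vowel o→p is +1. Two shifts are in play — +1 for a/e/i/o/u, +2 for every other letter.
Applying it to prompt: p(cons)+2=r, r(cons)+2=t, o(vowel)+1=p, m(cons)+2=o, p(cons)+2=r, t(cons)+2=v.

rtporv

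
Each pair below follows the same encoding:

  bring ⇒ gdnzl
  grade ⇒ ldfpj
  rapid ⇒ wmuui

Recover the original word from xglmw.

It's a Vigenère-style cipher with numeric key [5,12]: position i shifts by key[i mod 2].
Decoding xglmw: x−5=s, g−12=u, l−5=g, m−12=a, w−5=r.

sugar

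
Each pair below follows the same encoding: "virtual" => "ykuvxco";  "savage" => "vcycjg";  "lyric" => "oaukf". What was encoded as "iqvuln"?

Shifts by position in virtual: pos 0: v→y (+3), pos 1: i→k (+2), pos 2: r→u (+3), pos 3: t→v (+2) — repeating every 2. It's a Vigenère-style cipher with numeric key [3,2]: position i shifts by key[i mod 2].
Undoing it on iqvuln: i−3=f, q−2=o, v−3=s, u−2=s, l−3=i, n−2=l.

fossil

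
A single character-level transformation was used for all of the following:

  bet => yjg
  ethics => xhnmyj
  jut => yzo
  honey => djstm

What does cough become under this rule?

Read the word backwards and shift each letter +5.
Applying it to cough: reverse → hguoc; then shift: h+5=m, g+5=l, u+5=z, o+5=t, c+5=h.

mlzth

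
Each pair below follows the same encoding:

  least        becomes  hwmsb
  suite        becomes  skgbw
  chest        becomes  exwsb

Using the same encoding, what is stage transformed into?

sbmow

l(11)→h(7) and e(4)→w(22) fit y≡9x+12 (mod 26); the inverse of 9 mod 26 is 3. Each letter's alphabet position (a=0..z=25) is mapped through 9·x+12 mod 26 — an affine cipher.
On stage: s(18)→9·18+12≡18=s; t(19)→9·19+12≡1=b; a(0)→9·0+12≡12=m; g(6)→9·6+12≡14=o; e(4)→9·4+12≡22=w (all mod 26).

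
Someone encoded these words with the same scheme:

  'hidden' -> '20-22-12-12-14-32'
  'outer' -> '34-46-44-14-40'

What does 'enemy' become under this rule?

h(#8)→20 and i(#9)→22: differences scale by 2, so n = 2·pos + 4. The formula is n = 2×(alphabet index, a=1) + 4.
On enemy: e=5→14, n=14→32, e=5→14, m=13→30, y=25→54.

14-32-14-30-54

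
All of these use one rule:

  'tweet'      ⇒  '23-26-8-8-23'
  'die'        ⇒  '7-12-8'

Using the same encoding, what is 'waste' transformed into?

26-4-22-23-8

t is letter #20 and maps to 23: an offset of 3. The number is (letter's place in the alphabet, a=1) + 3.
On waste: w=23→26, a=1→4, s=19→22, t=20→23, e=5→8.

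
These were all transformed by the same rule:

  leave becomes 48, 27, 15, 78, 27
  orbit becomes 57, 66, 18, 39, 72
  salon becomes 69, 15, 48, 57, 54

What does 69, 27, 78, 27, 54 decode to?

The formula is n = 3×(alphabet index, a=1) + 12.
Reversing it on 69, 27, 78, 27, 54: 69→(69−12)÷3=19=s, 27→(27−12)÷3=5=e, 78→(78−12)÷3=22=v, 27→(27−12)÷3=5=e, 54→(54−12)÷3=14=n.

seven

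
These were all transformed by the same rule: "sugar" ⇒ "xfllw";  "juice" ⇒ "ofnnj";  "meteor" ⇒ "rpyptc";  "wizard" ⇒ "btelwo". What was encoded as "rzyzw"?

It's a Vigenère-style cipher with numeric key [5,11]: position i shifts by key[i mod 2].
Decoding rzyzw: r−5=m, z−11=o, y−5=t, z−11=o, w−5=r.

motor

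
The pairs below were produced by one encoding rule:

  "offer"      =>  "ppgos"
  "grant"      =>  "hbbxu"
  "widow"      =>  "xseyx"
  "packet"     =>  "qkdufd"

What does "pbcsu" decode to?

Shifts by position in offer: pos 0: o→p (+1), pos 1: f→p (+10), pos 2: f→g (+1), pos 3: e→o (+10) — repeating every 2. The shifts repeat in a cycle of length 2: positions 0,1,… shift by +1, +10, then the pattern repeats.
Decoding pbcsu: p−1=o, b−10=r, c−1=b, s−10=i, u−1=t.

orbit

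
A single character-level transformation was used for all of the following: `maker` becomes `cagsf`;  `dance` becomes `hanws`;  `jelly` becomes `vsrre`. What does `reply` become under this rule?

Treating letters as 0–25, the rule is x ↦ 11x + 0 (mod 26).
On reply: r(17)→11·17+0≡5=f; e(4)→11·4+0≡18=s; p(15)→11·15+0≡9=j; l(11)→11·11+0≡17=r; y(24)→11·24+0≡4=e (all mod 26).

fsjre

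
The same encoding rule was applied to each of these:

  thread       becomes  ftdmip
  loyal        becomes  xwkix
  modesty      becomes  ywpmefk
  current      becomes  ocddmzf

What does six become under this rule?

eqj

The shift depends on letter class: consonant t→f is +12, but vowel e→m is +8. The rule splits by letter class: vowels +8, consonants +12.
For six: s(cons)+12=e, i(vowel)+8=q, x(cons)+12=j.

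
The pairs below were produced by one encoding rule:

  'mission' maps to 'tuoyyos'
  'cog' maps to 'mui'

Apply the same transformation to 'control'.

ruxztui

The output letters match the input read backwards, each shifted +6: mission reversed is noissim. The word is reversed, then every letter is shifted forward by 6.
On control: reverse → lortnoc; then shift: l+6=r, o+6=u, r+6=x, t+6=z, n+6=t, o+6=u, c+6=i.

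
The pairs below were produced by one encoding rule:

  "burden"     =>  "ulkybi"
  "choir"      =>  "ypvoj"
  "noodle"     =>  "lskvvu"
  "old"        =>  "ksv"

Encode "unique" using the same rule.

The output letters match the input read backwards, each shifted +7: burden reversed is nedrub. Two steps: reverse the string, then apply a Caesar shift of +7.
For unique: reverse → euqinu; then shift: e+7=l, u+7=b, q+7=x, i+7=p, n+7=u, u+7=b.

lbxpub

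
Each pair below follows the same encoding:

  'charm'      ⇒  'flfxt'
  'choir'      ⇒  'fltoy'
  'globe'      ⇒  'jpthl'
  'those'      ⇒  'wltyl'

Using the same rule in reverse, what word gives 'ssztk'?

In charm: c→f is +3, h→l is +4, a→f is +5, r→x is +6 — the shift increases by 1 each position. Each letter shifts forward by (position + 3), i.e. 3, 4, 5, … — the shift grows by one for each successive letter.
Decoding ssztk: s−3=p, s−4=o, z−5=u, t−6=n, k−7=d.

pound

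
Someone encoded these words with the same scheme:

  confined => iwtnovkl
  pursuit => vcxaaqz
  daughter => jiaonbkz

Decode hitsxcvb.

The shifts repeat in a cycle of length 2: positions 0,1,… shift by +6, +8, then the pattern repeats.
Decoding hitsxcvb: h−6=b, i−8=a, t−6=n, s−8=k, x−6=r, c−8=u, v−6=p, b−8=t.

bankrupt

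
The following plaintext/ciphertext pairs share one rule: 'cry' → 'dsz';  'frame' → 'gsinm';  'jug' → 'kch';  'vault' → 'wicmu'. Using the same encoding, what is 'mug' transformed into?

nch

The shift depends on letter class: consonant c→d is +1, but vowel a→i is +8. Vowels shift forward by 8 and consonants shift forward by 1.
Applying it to mug: m(cons)+1=n, u(vowel)+8=c, g(cons)+1=h.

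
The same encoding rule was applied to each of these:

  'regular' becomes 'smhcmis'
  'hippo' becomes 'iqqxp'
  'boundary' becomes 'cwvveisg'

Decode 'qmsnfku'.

perfect

Shifts by position in regular: pos 0: r→s (+1), pos 1: e→m (+8), pos 2: g→h (+1), pos 3: u→c (+8) — repeating every 2. It's a Vigenère-style cipher with numeric key [1,8]: position i shifts by key[i mod 2].
Undoing it on qmsnfku: q−1=p, m−8=e, s−1=r, n−8=f, f−1=e, k−8=c, u−1=t.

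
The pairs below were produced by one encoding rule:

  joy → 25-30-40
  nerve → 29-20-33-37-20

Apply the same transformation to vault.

37-16-36-27-35

j is letter #10 and maps to 25: an offset of 15. Each letter is replaced by its alphabet position (a=1..z=26) + 15.
On vault: v=22→37, a=1→16, u=21→36, l=12→27, t=20→35.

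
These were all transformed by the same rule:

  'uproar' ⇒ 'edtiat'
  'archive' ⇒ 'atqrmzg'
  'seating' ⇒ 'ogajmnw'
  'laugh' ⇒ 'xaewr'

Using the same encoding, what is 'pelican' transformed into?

dgxmqan

u(20)→e(4) and p(15)→d(3) fit y≡21x+0 (mod 26); the inverse of 21 mod 26 is 5. Each letter's alphabet position (a=0..z=25) is mapped through 21·x+0 mod 26 — an affine cipher.
For pelican: p(15)→21·15+0≡3=d; e(4)→21·4+0≡6=g; l(11)→21·11+0≡23=x; i(8)→21·8+0≡12=m; c(2)→21·2+0≡16=q; a(0)→21·0+0≡0=a; n(13)→21·13+0≡13=n (all mod 26).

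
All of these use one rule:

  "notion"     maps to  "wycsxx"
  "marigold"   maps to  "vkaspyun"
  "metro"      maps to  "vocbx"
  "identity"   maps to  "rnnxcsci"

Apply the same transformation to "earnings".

nkaxrxpc

Shifts by position in notion: pos 0: n→w (+9), pos 1: o→y (+10), pos 2: t→c (+9), pos 3: i→s (+10) — repeating every 2. The shifts repeat in a cycle of length 2: positions 0,1,… shift by +9, +10, then the pattern repeats.
Applying it to earnings: e+9=n, a+10=k, r+9=a, n+10=x, i+9=r, n+10=x, g+9=p, s+10=c.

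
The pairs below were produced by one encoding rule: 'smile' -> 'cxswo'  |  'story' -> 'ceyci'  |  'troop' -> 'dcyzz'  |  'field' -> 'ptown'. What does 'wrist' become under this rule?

gcsdd

It's a Vigenère-style cipher with numeric key [10,11]: position i shifts by key[i mod 2].
For wrist: w+10=g, r+11=c, i+10=s, s+11=d, t+10=d.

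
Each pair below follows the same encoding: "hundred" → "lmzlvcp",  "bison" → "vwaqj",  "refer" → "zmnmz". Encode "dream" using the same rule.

The output letters match the input read backwards, each shifted +8: hundred reversed is derdnuh. Read the word backwards and shift each letter +8.
Applying it to dream: reverse → maerd; then shift: m+8=u, a+8=i, e+8=m, r+8=z, d+8=l.

uimzl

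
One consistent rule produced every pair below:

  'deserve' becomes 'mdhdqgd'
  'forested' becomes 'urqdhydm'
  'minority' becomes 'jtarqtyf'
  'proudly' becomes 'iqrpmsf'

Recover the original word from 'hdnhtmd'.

seaside

This is an affine cipher: with a=0,…,z=25, each position x becomes (17x+13) mod 26.
Undoing it on hdnhtmd: h(7)→23·(7−13)≡18=s; d(3)→23·(3−13)≡4=e; n(13)→23·(13−13)≡0=a; h(7)→23·(7−13)≡18=s; t(19)→23·(19−13)≡8=i; m(12)→23·(12−13)≡3=d; d(3)→23·(3−13)≡4=e (all mod 26).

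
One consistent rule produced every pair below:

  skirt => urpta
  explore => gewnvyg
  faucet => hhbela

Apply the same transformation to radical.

Shifts by position in skirt: pos 0: s→u (+2), pos 1: k→r (+7), pos 2: i→p (+7), pos 3: r→t (+2), pos 4: t→a (+7) — repeating every 3. It's a Vigenère-style cipher with numeric key [2,7,7]: position i shifts by key[i mod 3].
For radical: r+2=t, a+7=h, d+7=k, i+2=k, c+7=j, a+7=h, l+2=n.

thkkjhn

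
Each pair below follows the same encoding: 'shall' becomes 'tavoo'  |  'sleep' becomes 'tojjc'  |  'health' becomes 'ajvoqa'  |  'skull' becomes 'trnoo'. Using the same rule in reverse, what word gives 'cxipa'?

s(18)→t(19) and h(7)→a(0) fit y≡23x+21 (mod 26); the inverse of 23 mod 26 is 17. Each letter's alphabet position (a=0..z=25) is mapped through 23·x+21 mod 26 — an affine cipher.
Reversing it on cxipa: c(2)→17·(2−21)≡15=p; x(23)→17·(23−21)≡8=i; i(8)→17·(8−21)≡13=n; p(15)→17·(15−21)≡2=c; a(0)→17·(0−21)≡7=h (all mod 26).

pinch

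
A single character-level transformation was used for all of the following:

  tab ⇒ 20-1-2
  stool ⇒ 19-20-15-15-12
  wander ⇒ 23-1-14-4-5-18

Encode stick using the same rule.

19-20-9-3-11

t is letter #20 and maps to 20: an offset of 0. Each letter is replaced by its alphabet position (a=1, b=2, …, z=26).
On stick: s=19→19, t=20→20, i=9→9, c=3→3, k=11→11.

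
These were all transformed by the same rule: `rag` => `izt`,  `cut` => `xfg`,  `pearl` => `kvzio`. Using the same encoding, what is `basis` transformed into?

Each pair mirrors across the alphabet (r↔i, a↔z, g↔t): positions sum to 25. Each letter is replaced by its mirror in the alphabet: a↔z, b↔y, c↔x, and so on (the Atbash cipher).
For basis: b↔y, a↔z, s↔h, i↔r, s↔h.

yzhrh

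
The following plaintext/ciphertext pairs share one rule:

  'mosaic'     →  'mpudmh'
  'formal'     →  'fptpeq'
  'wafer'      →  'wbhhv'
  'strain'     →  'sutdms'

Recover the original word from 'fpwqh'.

In mosaic: m→m is +0, o→p is +1, s→u is +2, a→d is +3 — the shift increases by 1 each position. Letter i (0-indexed) is shifted by i+0, so successive shifts are 0, 1, 2, ….
Undoing it on fpwqh: f−0=f, p−1=o, w−2=u, q−3=n, h−4=d.

found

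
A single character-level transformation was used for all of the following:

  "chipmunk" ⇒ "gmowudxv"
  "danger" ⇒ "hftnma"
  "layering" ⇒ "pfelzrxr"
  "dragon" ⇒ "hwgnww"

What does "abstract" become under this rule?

egyazjme

In chipmunk: c→g is +4, h→m is +5, i→o is +6, p→w is +7 — the shift increases by 1 each position. Letter i (0-indexed) is shifted by i+4, so successive shifts are 4, 5, 6, ….
Applying it to abstract: a+4=e, b+5=g, s+6=y, t+7=a, r+8=z, a+9=j, c+10=m, t+11=e.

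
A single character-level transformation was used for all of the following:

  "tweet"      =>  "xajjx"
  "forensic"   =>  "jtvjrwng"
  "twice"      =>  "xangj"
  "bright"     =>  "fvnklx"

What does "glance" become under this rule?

kpfrgj

The shift depends on letter class: consonant t→x is +4, but vowel e→j is +5. Two shifts are in play — +5 for a/e/i/o/u, +4 for every other letter.
For glance: g(cons)+4=k, l(cons)+4=p, a(vowel)+5=f, n(cons)+4=r, c(cons)+4=g, e(vowel)+5=j.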